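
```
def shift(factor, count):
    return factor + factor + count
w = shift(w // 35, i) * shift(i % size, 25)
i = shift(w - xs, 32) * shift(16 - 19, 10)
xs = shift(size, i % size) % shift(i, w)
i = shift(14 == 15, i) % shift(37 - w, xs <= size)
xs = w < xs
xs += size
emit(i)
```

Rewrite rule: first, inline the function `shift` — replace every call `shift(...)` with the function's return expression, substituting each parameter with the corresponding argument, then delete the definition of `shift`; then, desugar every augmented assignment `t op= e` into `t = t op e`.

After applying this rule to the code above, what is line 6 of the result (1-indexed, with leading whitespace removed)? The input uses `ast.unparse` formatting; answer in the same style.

Transformed code:
w = (w // 35 + w // 35 + i) * (i % size + i % size + 25)
i = (w - xs + (w - xs) + 32) * (16 - 19 + (16 - 19) + 10)
xs = (size + size + i % size) % (i + i + w)
i = ((14 == 15) + (14 == 15) + i) % (37 - w + (37 - w) + (xs <= size))
xs = w < xs
xs = xs + size
emit(i)

xs = xs + size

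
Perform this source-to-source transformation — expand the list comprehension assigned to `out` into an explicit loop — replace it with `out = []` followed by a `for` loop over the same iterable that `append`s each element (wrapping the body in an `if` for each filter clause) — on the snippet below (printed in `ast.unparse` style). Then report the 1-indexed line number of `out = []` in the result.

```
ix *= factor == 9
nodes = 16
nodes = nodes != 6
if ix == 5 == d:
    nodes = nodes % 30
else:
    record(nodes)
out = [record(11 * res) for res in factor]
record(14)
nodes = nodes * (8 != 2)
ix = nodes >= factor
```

8

Transformed code:
ix *= factor == 9
nodes = 16
nodes = nodes != 6
if ix == 5 == d:
    nodes = nodes % 30
else:
    record(nodes)
out = []
for res in factor:
    out.append(record(11 * res))
record(14)
nodes = nodes * (8 != 2)
ix = nodes >= factor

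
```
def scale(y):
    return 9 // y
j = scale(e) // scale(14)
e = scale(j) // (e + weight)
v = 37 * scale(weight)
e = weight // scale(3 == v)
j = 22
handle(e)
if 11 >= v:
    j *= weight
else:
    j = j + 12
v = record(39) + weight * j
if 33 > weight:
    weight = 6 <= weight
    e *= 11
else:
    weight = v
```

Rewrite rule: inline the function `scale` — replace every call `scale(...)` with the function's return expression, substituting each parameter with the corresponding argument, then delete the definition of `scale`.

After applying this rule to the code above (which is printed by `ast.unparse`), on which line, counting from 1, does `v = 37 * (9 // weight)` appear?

Transformed code:
j = 9 // e // (9 // 14)
e = 9 // j // (e + weight)
v = 37 * (9 // weight)
e = weight // (9 // (3 == v))
j = 22
handle(e)
if 11 >= v:
    j *= weight
else:
    j = j + 12
v = record(39) + weight * j
if 33 > weight:
    weight = 6 <= weight
    e *= 11
else:
    weight = v

3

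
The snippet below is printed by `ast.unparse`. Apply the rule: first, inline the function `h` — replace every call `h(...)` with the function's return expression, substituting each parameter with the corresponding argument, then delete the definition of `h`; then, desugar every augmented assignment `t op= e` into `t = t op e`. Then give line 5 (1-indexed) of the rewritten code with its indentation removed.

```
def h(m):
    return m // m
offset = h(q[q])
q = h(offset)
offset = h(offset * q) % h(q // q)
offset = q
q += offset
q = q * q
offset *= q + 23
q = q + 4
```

Transformed code:
offset = q[q] // q[q]
q = offset // offset
offset = offset * q // (offset * q) % (q // q // (q // q))
offset = q
q = q + offset
q = q * q
offset = offset * (q + 23)
q = q + 4

q = q + offset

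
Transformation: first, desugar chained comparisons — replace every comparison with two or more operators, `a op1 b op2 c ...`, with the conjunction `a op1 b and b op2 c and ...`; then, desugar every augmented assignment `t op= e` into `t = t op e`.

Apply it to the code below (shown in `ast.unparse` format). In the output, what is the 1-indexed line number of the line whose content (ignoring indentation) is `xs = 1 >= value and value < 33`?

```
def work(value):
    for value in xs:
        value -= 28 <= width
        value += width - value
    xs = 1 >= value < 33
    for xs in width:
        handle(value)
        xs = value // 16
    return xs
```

Transformed code:
def work(value):
    for value in xs:
        value = value - (28 <= width)
        value = value + (width - value)
    xs = 1 >= value and value < 33
    for xs in width:
        handle(value)
        xs = value // 16
    return xs

5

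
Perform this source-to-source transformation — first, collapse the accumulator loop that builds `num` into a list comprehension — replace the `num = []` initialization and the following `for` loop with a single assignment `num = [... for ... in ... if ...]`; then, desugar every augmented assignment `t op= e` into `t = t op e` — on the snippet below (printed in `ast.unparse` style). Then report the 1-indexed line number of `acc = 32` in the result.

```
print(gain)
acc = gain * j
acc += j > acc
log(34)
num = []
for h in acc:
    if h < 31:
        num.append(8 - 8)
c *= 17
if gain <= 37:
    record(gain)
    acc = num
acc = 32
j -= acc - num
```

10

Transformed code:
print(gain)
acc = gain * j
acc = acc + (j > acc)
log(34)
num = [8 - 8 for h in acc if h < 31]
c = c * 17
if gain <= 37:
    record(gain)
    acc = num
acc = 32
j = j - (acc - num)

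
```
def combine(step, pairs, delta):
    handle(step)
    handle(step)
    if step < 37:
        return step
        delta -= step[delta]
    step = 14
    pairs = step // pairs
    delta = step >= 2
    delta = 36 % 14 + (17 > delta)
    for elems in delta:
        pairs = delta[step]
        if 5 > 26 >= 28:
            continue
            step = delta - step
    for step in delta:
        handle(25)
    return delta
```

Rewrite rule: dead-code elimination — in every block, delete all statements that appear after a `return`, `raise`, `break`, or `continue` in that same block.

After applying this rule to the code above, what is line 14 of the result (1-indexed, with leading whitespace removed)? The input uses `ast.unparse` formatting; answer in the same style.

for step in delta:

Transformed code:
def combine(step, pairs, delta):
    handle(step)
    handle(step)
    if step < 37:
        return step
    step = 14
    pairs = step // pairs
    delta = step >= 2
    delta = 36 % 14 + (17 > delta)
    for elems in delta:
        pairs = delta[step]
        if 5 > 26 >= 28:
            continue
    for step in delta:
        handle(25)
    return delta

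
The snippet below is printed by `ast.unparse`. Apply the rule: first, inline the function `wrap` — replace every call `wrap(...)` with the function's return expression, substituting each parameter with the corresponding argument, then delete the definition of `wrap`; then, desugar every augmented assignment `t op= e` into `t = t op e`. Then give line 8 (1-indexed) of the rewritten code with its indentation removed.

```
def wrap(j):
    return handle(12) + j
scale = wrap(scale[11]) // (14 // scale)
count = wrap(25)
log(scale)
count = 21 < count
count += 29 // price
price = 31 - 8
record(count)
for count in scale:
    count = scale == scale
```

Transformed code:
scale = (handle(12) + scale[11]) // (14 // scale)
count = handle(12) + 25
log(scale)
count = 21 < count
count = count + 29 // price
price = 31 - 8
record(count)
for count in scale:
    count = scale == scale

for count in scale:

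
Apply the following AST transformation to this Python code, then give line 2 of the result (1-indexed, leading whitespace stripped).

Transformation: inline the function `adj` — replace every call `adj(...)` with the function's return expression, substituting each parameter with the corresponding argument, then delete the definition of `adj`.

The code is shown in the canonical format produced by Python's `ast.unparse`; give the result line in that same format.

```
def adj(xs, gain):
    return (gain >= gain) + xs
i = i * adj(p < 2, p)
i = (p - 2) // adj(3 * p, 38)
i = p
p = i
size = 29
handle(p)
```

Transformed code:
i = i * ((p >= p) + (p < 2))
i = (p - 2) // ((38 >= 38) + 3 * p)
i = p
p = i
size = 29
handle(p)

i = (p - 2) // ((38 >= 38) + 3 * p)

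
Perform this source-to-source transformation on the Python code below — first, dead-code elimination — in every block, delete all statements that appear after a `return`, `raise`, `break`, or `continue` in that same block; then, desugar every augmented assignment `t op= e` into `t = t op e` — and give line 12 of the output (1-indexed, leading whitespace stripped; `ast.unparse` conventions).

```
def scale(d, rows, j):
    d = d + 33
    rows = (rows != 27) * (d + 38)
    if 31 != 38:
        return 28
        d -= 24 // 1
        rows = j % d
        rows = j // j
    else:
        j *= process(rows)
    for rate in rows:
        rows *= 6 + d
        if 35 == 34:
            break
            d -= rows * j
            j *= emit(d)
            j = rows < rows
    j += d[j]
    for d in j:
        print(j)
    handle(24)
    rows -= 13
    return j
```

Transformed code:
def scale(d, rows, j):
    d = d + 33
    rows = (rows != 27) * (d + 38)
    if 31 != 38:
        return 28
    else:
        j = j * process(rows)
    for rate in rows:
        rows = rows * (6 + d)
        if 35 == 34:
            break
    j = j + d[j]
    for d in j:
        print(j)
    handle(24)
    rows = rows - 13
    return j

j = j + d[j]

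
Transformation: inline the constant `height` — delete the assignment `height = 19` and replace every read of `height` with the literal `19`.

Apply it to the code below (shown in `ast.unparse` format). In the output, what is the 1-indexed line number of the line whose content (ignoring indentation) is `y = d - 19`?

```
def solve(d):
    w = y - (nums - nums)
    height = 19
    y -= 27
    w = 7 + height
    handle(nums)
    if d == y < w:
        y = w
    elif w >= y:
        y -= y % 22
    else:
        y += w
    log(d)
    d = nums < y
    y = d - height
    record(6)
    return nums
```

Transformed code:
def solve(d):
    w = y - (nums - nums)
    y -= 27
    w = 7 + 19
    handle(nums)
    if d == y < w:
        y = w
    elif w >= y:
        y -= y % 22
    else:
        y += w
    log(d)
    d = nums < y
    y = d - 19
    record(6)
    return nums

14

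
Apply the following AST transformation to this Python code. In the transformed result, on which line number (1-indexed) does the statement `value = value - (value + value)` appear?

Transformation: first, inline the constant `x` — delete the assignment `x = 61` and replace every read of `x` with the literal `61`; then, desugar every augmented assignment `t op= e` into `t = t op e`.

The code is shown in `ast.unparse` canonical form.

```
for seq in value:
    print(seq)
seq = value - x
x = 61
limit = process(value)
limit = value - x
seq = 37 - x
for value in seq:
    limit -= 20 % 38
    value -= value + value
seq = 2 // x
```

9

Transformed code:
for seq in value:
    print(seq)
seq = value - 61
limit = process(value)
limit = value - 61
seq = 37 - 61
for value in seq:
    limit = limit - 20 % 38
    value = value - (value + value)
seq = 2 // 61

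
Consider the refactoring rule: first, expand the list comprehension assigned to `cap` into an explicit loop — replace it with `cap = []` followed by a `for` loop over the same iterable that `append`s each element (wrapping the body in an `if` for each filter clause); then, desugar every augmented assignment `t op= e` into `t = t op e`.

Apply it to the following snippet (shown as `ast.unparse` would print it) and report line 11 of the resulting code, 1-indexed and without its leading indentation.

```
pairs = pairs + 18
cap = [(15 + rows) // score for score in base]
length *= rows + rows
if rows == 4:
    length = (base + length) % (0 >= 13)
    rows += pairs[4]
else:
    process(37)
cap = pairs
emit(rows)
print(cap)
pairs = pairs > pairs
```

cap = pairs

Transformed code:
pairs = pairs + 18
cap = []
for score in base:
    cap.append((15 + rows) // score)
length = length * (rows + rows)
if rows == 4:
    length = (base + length) % (0 >= 13)
    rows = rows + pairs[4]
else:
    process(37)
cap = pairs
emit(rows)
print(cap)
pairs = pairs > pairs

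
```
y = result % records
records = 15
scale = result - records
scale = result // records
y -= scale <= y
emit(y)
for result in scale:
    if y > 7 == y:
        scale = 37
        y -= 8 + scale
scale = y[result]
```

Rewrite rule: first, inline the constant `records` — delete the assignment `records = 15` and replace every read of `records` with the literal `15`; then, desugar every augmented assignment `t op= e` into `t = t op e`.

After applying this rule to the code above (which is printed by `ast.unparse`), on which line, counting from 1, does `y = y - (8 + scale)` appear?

9

Transformed code:
y = result % 15
scale = result - 15
scale = result // 15
y = y - (scale <= y)
emit(y)
for result in scale:
    if y > 7 == y:
        scale = 37
        y = y - (8 + scale)
scale = y[result]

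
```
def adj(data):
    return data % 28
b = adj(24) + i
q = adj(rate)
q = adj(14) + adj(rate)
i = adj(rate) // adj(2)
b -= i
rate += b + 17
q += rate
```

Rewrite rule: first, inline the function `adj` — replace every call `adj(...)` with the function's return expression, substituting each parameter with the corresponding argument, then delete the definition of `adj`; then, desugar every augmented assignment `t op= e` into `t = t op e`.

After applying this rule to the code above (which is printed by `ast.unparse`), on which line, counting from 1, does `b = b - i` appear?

5

Transformed code:
b = 24 % 28 + i
q = rate % 28
q = 14 % 28 + rate % 28
i = rate % 28 // (2 % 28)
b = b - i
rate = rate + (b + 17)
q = q + rate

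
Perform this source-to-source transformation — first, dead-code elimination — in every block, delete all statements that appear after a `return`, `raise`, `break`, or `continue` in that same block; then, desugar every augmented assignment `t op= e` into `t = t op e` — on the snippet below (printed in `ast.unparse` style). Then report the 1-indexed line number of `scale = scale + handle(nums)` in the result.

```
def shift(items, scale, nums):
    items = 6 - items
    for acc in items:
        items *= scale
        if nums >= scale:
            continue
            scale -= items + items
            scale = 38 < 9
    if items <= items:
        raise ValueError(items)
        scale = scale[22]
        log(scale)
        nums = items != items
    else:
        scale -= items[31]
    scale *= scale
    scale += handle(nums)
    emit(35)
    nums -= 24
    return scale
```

Transformed code:
def shift(items, scale, nums):
    items = 6 - items
    for acc in items:
        items = items * scale
        if nums >= scale:
            continue
    if items <= items:
        raise ValueError(items)
    else:
        scale = scale - items[31]
    scale = scale * scale
    scale = scale + handle(nums)
    emit(35)
    nums = nums - 24
    return scale

12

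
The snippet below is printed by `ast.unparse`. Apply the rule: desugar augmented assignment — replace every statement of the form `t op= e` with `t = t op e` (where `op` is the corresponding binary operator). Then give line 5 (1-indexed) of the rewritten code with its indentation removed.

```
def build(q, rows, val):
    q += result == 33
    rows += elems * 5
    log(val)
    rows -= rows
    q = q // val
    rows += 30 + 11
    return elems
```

rows = rows - rows

Transformed code:
def build(q, rows, val):
    q = q + (result == 33)
    rows = rows + elems * 5
    log(val)
    rows = rows - rows
    q = q // val
    rows = rows + (30 + 11)
    return elems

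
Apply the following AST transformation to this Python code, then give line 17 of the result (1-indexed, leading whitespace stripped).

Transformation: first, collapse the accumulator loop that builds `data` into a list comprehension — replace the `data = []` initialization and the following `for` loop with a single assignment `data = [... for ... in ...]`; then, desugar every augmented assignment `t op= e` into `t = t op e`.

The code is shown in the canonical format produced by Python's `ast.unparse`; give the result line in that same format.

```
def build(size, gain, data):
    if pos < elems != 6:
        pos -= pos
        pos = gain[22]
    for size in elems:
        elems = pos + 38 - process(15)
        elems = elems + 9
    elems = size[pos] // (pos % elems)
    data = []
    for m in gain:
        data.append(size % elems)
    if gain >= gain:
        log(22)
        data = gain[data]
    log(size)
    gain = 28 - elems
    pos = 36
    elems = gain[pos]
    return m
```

return m

Transformed code:
def build(size, gain, data):
    if pos < elems != 6:
        pos = pos - pos
        pos = gain[22]
    for size in elems:
        elems = pos + 38 - process(15)
        elems = elems + 9
    elems = size[pos] // (pos % elems)
    data = [size % elems for m in gain]
    if gain >= gain:
        log(22)
        data = gain[data]
    log(size)
    gain = 28 - elems
    pos = 36
    elems = gain[pos]
    return m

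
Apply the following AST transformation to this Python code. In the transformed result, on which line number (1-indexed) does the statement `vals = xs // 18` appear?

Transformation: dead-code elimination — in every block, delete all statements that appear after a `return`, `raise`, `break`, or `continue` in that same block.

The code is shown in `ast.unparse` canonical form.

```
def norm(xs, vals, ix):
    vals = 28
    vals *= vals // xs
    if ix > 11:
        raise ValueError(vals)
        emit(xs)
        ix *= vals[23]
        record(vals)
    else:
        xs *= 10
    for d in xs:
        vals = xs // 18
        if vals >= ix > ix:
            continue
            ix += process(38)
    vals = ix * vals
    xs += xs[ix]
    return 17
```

9

Transformed code:
def norm(xs, vals, ix):
    vals = 28
    vals *= vals // xs
    if ix > 11:
        raise ValueError(vals)
    else:
        xs *= 10
    for d in xs:
        vals = xs // 18
        if vals >= ix > ix:
            continue
    vals = ix * vals
    xs += xs[ix]
    return 17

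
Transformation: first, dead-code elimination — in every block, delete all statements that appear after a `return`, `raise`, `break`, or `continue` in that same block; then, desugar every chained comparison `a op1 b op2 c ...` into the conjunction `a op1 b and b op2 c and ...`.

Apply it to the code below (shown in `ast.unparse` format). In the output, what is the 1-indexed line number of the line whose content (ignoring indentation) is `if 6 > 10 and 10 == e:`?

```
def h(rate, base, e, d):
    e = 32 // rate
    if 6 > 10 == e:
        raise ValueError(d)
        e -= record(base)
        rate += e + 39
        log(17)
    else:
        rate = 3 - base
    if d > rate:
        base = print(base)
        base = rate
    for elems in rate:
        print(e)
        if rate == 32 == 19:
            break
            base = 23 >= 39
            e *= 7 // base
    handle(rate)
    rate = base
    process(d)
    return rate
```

3

Transformed code:
def h(rate, base, e, d):
    e = 32 // rate
    if 6 > 10 and 10 == e:
        raise ValueError(d)
    else:
        rate = 3 - base
    if d > rate:
        base = print(base)
        base = rate
    for elems in rate:
        print(e)
        if rate == 32 and 32 == 19:
            break
    handle(rate)
    rate = base
    process(d)
    return rate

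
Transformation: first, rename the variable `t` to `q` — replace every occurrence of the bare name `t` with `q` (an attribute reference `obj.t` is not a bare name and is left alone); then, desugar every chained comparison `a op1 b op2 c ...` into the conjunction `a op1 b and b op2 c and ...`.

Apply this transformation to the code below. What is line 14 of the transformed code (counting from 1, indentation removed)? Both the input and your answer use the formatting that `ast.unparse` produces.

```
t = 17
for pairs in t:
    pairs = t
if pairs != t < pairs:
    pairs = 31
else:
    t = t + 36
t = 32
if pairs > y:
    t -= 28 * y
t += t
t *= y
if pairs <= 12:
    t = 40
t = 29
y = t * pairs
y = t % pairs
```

q = 40

Transformed code:
q = 17
for pairs in q:
    pairs = q
if pairs != q and q < pairs:
    pairs = 31
else:
    q = q + 36
q = 32
if pairs > y:
    q -= 28 * y
q += q
q *= y
if pairs <= 12:
    q = 40
q = 29
y = q * pairs
y = q % pairs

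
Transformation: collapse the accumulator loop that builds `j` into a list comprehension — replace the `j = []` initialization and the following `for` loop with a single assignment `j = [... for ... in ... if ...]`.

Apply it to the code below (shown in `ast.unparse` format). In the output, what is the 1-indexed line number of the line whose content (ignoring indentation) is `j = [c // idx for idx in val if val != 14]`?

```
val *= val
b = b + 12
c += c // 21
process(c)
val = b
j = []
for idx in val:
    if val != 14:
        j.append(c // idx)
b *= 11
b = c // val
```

6

Transformed code:
val *= val
b = b + 12
c += c // 21
process(c)
val = b
j = [c // idx for idx in val if val != 14]
b *= 11
b = c // val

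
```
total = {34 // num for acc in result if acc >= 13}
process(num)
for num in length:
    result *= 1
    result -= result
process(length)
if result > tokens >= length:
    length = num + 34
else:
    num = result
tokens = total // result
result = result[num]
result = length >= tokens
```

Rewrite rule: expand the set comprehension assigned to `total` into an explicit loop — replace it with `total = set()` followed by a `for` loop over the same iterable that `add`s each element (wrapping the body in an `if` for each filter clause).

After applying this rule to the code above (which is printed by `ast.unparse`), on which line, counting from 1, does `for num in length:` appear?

Transformed code:
total = set()
for acc in result:
    if acc >= 13:
        total.add(34 // num)
process(num)
for num in length:
    result *= 1
    result -= result
process(length)
if result > tokens >= length:
    length = num + 34
else:
    num = result
tokens = total // result
result = result[num]
result = length >= tokens

6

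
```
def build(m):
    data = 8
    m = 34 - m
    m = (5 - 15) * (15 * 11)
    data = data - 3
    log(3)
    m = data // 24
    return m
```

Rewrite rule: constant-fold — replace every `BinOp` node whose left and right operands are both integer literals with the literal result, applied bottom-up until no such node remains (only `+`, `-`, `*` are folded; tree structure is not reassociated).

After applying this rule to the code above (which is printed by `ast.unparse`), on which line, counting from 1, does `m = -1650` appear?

Transformed code:
def build(m):
    data = 8
    m = 34 - m
    m = -1650
    data = data - 3
    log(3)
    m = data // 24
    return m

4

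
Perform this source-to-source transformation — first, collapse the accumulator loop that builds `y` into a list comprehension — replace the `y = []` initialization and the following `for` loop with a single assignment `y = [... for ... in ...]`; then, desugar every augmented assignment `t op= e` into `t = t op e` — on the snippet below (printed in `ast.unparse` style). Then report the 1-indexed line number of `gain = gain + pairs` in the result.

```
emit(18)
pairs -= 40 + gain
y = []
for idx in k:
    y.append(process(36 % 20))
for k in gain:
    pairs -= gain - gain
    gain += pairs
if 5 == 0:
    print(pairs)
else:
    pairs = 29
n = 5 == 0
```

6

Transformed code:
emit(18)
pairs = pairs - (40 + gain)
y = [process(36 % 20) for idx in k]
for k in gain:
    pairs = pairs - (gain - gain)
    gain = gain + pairs
if 5 == 0:
    print(pairs)
else:
    pairs = 29
n = 5 == 0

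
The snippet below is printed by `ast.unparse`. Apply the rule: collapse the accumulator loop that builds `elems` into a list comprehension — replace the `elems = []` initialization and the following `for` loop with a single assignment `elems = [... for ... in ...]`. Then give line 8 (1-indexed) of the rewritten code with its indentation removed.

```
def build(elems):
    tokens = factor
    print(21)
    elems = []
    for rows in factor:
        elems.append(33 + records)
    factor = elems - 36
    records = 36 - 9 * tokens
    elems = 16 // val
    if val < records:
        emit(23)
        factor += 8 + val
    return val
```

if val < records:

Transformed code:
def build(elems):
    tokens = factor
    print(21)
    elems = [33 + records for rows in factor]
    factor = elems - 36
    records = 36 - 9 * tokens
    elems = 16 // val
    if val < records:
        emit(23)
        factor += 8 + val
    return val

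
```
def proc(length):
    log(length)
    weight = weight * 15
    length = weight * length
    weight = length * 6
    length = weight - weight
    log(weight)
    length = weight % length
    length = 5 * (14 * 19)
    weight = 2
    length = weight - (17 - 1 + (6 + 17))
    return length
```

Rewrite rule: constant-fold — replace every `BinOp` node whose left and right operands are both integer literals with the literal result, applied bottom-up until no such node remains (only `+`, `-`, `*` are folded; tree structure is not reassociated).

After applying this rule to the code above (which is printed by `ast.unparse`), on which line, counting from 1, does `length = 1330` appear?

9

Transformed code:
def proc(length):
    log(length)
    weight = weight * 15
    length = weight * length
    weight = length * 6
    length = weight - weight
    log(weight)
    length = weight % length
    length = 1330
    weight = 2
    length = weight - 39
    return length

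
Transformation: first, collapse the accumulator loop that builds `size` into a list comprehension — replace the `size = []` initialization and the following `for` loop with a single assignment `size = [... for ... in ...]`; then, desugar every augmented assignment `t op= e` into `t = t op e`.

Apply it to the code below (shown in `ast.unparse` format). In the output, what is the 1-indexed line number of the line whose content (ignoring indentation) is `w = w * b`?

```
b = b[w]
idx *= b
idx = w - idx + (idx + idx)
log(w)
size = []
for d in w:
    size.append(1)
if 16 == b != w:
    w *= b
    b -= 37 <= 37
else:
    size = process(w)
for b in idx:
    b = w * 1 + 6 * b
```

7

Transformed code:
b = b[w]
idx = idx * b
idx = w - idx + (idx + idx)
log(w)
size = [1 for d in w]
if 16 == b != w:
    w = w * b
    b = b - (37 <= 37)
else:
    size = process(w)
for b in idx:
    b = w * 1 + 6 * b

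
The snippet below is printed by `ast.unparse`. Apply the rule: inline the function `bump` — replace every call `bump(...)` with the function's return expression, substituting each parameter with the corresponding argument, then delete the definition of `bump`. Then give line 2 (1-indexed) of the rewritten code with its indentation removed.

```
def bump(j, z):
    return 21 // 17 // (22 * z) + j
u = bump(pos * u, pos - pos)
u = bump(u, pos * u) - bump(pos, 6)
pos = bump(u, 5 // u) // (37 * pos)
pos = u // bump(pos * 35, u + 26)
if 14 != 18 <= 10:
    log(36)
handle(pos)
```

Transformed code:
u = 21 // 17 // (22 * (pos - pos)) + pos * u
u = 21 // 17 // (22 * (pos * u)) + u - (21 // 17 // (22 * 6) + pos)
pos = (21 // 17 // (22 * (5 // u)) + u) // (37 * pos)
pos = u // (21 // 17 // (22 * (u + 26)) + pos * 35)
if 14 != 18 <= 10:
    log(36)
handle(pos)

u = 21 // 17 // (22 * (pos * u)) + u - (21 // 17 // (22 * 6) + pos)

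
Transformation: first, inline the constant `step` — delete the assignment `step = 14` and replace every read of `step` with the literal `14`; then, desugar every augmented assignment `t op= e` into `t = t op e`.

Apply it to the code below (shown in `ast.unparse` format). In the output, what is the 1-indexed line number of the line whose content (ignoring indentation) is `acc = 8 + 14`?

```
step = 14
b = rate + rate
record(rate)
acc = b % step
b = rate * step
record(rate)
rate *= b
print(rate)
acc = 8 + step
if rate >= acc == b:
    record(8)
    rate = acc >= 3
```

8

Transformed code:
b = rate + rate
record(rate)
acc = b % 14
b = rate * 14
record(rate)
rate = rate * b
print(rate)
acc = 8 + 14
if rate >= acc == b:
    record(8)
    rate = acc >= 3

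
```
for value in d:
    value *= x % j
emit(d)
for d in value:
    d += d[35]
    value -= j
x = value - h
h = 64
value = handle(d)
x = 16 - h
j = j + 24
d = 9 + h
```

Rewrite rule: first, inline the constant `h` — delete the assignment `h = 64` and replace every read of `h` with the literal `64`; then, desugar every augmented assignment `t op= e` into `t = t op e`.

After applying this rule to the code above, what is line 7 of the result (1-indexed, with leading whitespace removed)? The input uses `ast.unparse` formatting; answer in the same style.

Transformed code:
for value in d:
    value = value * (x % j)
emit(d)
for d in value:
    d = d + d[35]
    value = value - j
x = value - 64
value = handle(d)
x = 16 - 64
j = j + 24
d = 9 + 64

x = value - 64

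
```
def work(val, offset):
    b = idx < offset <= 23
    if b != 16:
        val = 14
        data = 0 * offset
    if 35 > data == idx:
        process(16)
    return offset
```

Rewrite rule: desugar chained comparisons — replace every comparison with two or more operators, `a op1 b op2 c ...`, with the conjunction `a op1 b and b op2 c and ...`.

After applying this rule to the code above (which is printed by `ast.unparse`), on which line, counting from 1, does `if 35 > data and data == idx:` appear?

Transformed code:
def work(val, offset):
    b = idx < offset and offset <= 23
    if b != 16:
        val = 14
        data = 0 * offset
    if 35 > data and data == idx:
        process(16)
    return offset

6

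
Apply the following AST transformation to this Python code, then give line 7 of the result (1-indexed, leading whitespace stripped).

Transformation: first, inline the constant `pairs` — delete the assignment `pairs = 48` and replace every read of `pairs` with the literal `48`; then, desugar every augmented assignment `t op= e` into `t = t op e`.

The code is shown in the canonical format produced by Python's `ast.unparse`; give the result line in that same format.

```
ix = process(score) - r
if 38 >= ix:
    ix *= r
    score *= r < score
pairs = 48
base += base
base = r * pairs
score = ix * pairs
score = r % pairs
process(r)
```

score = ix * 48

Transformed code:
ix = process(score) - r
if 38 >= ix:
    ix = ix * r
    score = score * (r < score)
base = base + base
base = r * 48
score = ix * 48
score = r % 48
process(r)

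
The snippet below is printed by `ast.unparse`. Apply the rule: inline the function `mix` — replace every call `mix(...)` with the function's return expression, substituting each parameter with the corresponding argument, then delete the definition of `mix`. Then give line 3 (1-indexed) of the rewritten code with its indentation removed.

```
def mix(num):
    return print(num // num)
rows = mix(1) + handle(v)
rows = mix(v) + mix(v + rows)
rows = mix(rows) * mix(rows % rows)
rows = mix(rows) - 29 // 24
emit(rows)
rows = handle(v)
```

Transformed code:
rows = print(1 // 1) + handle(v)
rows = print(v // v) + print((v + rows) // (v + rows))
rows = print(rows // rows) * print(rows % rows // (rows % rows))
rows = print(rows // rows) - 29 // 24
emit(rows)
rows = handle(v)

rows = print(rows // rows) * print(rows % rows // (rows % rows))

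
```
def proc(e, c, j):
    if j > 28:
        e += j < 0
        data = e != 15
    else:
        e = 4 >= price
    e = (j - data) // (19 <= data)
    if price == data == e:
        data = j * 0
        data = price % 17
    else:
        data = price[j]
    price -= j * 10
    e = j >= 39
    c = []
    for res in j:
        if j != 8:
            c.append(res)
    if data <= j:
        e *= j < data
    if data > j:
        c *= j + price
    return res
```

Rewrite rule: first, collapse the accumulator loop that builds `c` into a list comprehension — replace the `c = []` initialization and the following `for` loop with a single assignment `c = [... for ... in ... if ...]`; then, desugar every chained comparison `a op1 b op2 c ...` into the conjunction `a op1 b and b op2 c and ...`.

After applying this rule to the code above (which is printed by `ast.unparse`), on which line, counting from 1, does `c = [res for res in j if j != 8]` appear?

15

Transformed code:
def proc(e, c, j):
    if j > 28:
        e += j < 0
        data = e != 15
    else:
        e = 4 >= price
    e = (j - data) // (19 <= data)
    if price == data and data == e:
        data = j * 0
        data = price % 17
    else:
        data = price[j]
    price -= j * 10
    e = j >= 39
    c = [res for res in j if j != 8]
    if data <= j:
        e *= j < data
    if data > j:
        c *= j + price
    return res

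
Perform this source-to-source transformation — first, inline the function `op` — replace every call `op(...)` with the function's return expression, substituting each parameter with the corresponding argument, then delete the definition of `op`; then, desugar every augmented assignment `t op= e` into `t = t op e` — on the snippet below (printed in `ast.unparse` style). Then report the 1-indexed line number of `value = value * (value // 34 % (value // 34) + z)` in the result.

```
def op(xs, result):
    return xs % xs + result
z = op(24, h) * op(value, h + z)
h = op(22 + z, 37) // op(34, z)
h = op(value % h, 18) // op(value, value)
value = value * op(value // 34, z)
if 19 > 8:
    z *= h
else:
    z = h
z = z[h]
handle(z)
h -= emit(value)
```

Transformed code:
z = (24 % 24 + h) * (value % value + (h + z))
h = ((22 + z) % (22 + z) + 37) // (34 % 34 + z)
h = (value % h % (value % h) + 18) // (value % value + value)
value = value * (value // 34 % (value // 34) + z)
if 19 > 8:
    z = z * h
else:
    z = h
z = z[h]
handle(z)
h = h - emit(value)

4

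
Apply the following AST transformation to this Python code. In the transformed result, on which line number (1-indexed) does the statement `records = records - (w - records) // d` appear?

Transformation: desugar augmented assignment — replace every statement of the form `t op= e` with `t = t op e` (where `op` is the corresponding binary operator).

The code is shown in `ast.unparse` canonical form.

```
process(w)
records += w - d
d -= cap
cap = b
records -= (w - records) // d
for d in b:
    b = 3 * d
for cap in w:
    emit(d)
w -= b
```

Transformed code:
process(w)
records = records + (w - d)
d = d - cap
cap = b
records = records - (w - records) // d
for d in b:
    b = 3 * d
for cap in w:
    emit(d)
w = w - b

5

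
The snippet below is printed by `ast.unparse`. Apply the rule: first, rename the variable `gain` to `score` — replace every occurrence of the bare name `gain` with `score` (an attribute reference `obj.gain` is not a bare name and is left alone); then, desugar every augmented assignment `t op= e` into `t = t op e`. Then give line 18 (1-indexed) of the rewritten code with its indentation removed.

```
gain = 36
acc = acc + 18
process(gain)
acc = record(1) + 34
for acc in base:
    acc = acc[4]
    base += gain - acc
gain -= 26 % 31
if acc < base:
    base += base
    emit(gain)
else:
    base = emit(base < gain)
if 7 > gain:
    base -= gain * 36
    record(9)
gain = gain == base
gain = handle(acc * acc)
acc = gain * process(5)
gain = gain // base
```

score = handle(acc * acc)

Transformed code:
score = 36
acc = acc + 18
process(score)
acc = record(1) + 34
for acc in base:
    acc = acc[4]
    base = base + (score - acc)
score = score - 26 % 31
if acc < base:
    base = base + base
    emit(score)
else:
    base = emit(base < score)
if 7 > score:
    base = base - score * 36
    record(9)
score = score == base
score = handle(acc * acc)
acc = score * process(5)
score = score // base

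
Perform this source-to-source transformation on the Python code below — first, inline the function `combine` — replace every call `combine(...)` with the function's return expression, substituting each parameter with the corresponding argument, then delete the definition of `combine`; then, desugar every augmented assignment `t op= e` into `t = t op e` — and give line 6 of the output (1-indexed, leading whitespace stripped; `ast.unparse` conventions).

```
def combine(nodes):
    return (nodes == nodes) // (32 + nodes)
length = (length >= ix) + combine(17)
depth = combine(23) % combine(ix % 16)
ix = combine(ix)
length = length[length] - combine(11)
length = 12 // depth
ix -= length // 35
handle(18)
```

ix = ix - length // 35

Transformed code:
length = (length >= ix) + (17 == 17) // (32 + 17)
depth = (23 == 23) // (32 + 23) % ((ix % 16 == ix % 16) // (32 + ix % 16))
ix = (ix == ix) // (32 + ix)
length = length[length] - (11 == 11) // (32 + 11)
length = 12 // depth
ix = ix - length // 35
handle(18)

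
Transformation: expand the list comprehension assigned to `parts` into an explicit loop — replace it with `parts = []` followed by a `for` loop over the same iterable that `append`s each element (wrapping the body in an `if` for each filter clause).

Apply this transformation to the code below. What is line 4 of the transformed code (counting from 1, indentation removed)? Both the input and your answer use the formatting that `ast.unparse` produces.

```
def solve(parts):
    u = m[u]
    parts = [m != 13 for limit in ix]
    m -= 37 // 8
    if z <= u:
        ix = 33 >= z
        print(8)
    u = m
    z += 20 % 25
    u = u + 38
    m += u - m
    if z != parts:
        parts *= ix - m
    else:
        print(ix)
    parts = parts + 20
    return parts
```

Transformed code:
def solve(parts):
    u = m[u]
    parts = []
    for limit in ix:
        parts.append(m != 13)
    m -= 37 // 8
    if z <= u:
        ix = 33 >= z
        print(8)
    u = m
    z += 20 % 25
    u = u + 38
    m += u - m
    if z != parts:
        parts *= ix - m
    else:
        print(ix)
    parts = parts + 20
    return parts

for limit in ix:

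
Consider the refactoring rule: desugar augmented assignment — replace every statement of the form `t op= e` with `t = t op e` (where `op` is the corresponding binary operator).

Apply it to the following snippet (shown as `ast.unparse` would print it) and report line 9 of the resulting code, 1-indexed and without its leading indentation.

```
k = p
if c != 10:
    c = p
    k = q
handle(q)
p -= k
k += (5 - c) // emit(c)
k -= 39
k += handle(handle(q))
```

k = k + handle(handle(q))

Transformed code:
k = p
if c != 10:
    c = p
    k = q
handle(q)
p = p - k
k = k + (5 - c) // emit(c)
k = k - 39
k = k + handle(handle(q))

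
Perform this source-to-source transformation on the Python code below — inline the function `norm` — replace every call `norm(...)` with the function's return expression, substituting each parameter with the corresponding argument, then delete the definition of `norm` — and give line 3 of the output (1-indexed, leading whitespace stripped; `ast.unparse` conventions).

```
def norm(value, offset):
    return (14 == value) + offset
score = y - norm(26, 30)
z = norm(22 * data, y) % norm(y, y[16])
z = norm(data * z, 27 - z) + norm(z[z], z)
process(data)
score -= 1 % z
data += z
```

z = (14 == data * z) + (27 - z) + ((14 == z[z]) + z)

Transformed code:
score = y - ((14 == 26) + 30)
z = ((14 == 22 * data) + y) % ((14 == y) + y[16])
z = (14 == data * z) + (27 - z) + ((14 == z[z]) + z)
process(data)
score -= 1 % z
data += z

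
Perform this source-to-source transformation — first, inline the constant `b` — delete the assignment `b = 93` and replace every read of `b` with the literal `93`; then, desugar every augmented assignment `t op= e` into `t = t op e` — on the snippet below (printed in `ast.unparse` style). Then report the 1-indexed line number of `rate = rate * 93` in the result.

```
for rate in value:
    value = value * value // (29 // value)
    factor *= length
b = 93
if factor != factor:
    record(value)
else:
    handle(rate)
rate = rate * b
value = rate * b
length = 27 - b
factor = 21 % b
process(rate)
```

8

Transformed code:
for rate in value:
    value = value * value // (29 // value)
    factor = factor * length
if factor != factor:
    record(value)
else:
    handle(rate)
rate = rate * 93
value = rate * 93
length = 27 - 93
factor = 21 % 93
process(rate)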